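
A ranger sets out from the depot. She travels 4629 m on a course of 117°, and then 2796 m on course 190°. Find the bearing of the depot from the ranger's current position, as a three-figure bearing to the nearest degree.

323°

Leg 1 (117°, 4629 m): east 4629 sin 117° = 4124.47, north 4629 cos 117° = -2101.52
Leg 2 (190°, 2796 m): east 2796 sin 190° = -485.52, north 2796 cos 190° = -2753.52
Net displacement: 3638.95 east, -4855.04 north. Direction back to start is (-3638.95, 4855.04): bearing = atan2(-3638.95, 4855.04) mod 360° = 323.15° ≈ 323°.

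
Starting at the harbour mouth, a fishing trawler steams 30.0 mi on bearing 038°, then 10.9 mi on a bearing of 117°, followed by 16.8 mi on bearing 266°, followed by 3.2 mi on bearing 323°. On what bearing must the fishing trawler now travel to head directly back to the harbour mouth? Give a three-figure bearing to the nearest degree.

Leg 1 (038°, 30.0 mi): east 30.0 sin 38° = 18.47, north 30.0 cos 38° = 23.64
Leg 2 (117°, 10.9 mi): east 10.9 sin 117° = 9.71, north 10.9 cos 117° = -4.95
Leg 3 (266°, 16.8 mi): east 16.8 sin 266° = -16.76, north 16.8 cos 266° = -1.17
Leg 4 (323°, 3.2 mi): east 3.2 sin 323° = -1.93, north 3.2 cos 323° = 2.56
Net displacement: 9.50 east, 20.08 north. Direction back to start is (-9.50, -20.08): bearing = atan2(-9.50, -20.08) mod 360° = 205.32° ≈ 205°.

205°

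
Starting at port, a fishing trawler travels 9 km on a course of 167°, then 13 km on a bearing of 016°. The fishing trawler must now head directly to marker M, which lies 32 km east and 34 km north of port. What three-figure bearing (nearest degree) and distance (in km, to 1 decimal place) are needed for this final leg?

Leg 1 (167°, 9 km): east 9 sin 167° = 2.02, north 9 cos 167° = -8.77
Leg 2 (016°, 13 km): east 13 sin 16° = 3.58, north 13 cos 16° = 12.50
Current position: (5.61, 3.73). Target: (32, 34). Remaining: Δeast = 26.39, Δnorth = 30.27.
Bearing = atan2(26.39, 30.27) mod 360° = 41.08°; distance = √((26.39)² + (30.27)²) = 40.162 km.

041°, 40.2 km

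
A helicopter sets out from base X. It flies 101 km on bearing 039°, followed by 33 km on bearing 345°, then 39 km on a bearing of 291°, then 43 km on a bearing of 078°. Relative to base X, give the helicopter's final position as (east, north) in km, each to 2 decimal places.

Leg 1 (039°, 101 km): east 101 sin 39° = 63.56, north 101 cos 39° = 78.49
Leg 2 (345°, 33 km): east 33 sin 345° = -8.54, north 33 cos 345° = 31.88
Leg 3 (291°, 39 km): east 39 sin 291° = -36.41, north 39 cos 291° = 13.98
Leg 4 (078°, 43 km): east 43 sin 78° = 42.06, north 43 cos 78° = 8.94
Summing: 60.67 km east, 133.28 km north → (60.67, 133.28).

(60.67, 133.28)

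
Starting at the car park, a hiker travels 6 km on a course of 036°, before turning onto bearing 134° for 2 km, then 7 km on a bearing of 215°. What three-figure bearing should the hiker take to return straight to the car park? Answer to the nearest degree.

337°

Leg 1 (036°, 6 km): east 6 sin 36° = 3.53, north 6 cos 36° = 4.85
Leg 2 (134°, 2 km): east 2 sin 134° = 1.44, north 2 cos 134° = -1.39
Leg 3 (215°, 7 km): east 7 sin 215° = -4.02, north 7 cos 215° = -5.73
Net displacement: 0.95 east, -2.27 north. Direction back to start is (-0.95, 2.27): bearing = atan2(-0.95, 2.27) mod 360° = 337.28° ≈ 337°.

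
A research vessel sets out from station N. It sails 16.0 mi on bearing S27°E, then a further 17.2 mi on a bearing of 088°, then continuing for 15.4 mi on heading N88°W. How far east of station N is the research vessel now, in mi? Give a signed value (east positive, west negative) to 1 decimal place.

Leg 1 (S27°E, 16.0 mi): east 16.0 sin 153° = 7.26, north 16.0 cos 153° = -14.26
Leg 2 (088°, 17.2 mi): east 17.2 sin 88° = 17.19, north 17.2 cos 88° = 0.60
Leg 3 (N88°W, 15.4 mi): east 15.4 sin 272° = -15.39, north 15.4 cos 272° = 0.54
Net east component: 9.06 mi.

9.1 mi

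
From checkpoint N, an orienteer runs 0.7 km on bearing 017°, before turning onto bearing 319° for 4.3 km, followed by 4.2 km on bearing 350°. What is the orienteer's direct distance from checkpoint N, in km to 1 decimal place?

8.7 km

Leg 1 (017°, 0.7 km): east 0.7 sin 17° = 0.20, north 0.7 cos 17° = 0.67
Leg 2 (319°, 4.3 km): east 4.3 sin 319° = -2.82, north 4.3 cos 319° = 3.25
Leg 3 (350°, 4.2 km): east 4.2 sin 350° = -0.73, north 4.2 cos 350° = 4.14
Net: -3.35 east, 8.05 north. Distance = √((-3.35)² + (8.05)²) = 8.718 km.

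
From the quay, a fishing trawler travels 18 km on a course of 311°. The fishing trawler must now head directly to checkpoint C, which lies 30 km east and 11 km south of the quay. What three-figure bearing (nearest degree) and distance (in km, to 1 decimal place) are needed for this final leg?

118°, 49.2 km

Leg 1 (311°, 18 km): east 18 sin 311° = -13.58, north 18 cos 311° = 11.81
Current position: (-13.58, 11.81). Target: (30, -11). Remaining: Δeast = 43.58, Δnorth = -22.81.
Bearing = atan2(43.58, -22.81) mod 360° = 117.62°; distance = √((43.58)² + (-22.81)²) = 49.192 km.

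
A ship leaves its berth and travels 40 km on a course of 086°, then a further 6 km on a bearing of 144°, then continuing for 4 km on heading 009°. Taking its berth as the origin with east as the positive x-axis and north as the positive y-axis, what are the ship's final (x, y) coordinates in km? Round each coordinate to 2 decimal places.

Leg 1 (086°, 40 km): east 40 sin 86° = 39.90, north 40 cos 86° = 2.79
Leg 2 (144°, 6 km): east 6 sin 144° = 3.53, north 6 cos 144° = -4.85
Leg 3 (009°, 4 km): east 4 sin 9° = 0.63, north 4 cos 9° = 3.95
Summing: 44.06 km east, 1.89 km north → (44.06, 1.89).

(44.06, 1.89)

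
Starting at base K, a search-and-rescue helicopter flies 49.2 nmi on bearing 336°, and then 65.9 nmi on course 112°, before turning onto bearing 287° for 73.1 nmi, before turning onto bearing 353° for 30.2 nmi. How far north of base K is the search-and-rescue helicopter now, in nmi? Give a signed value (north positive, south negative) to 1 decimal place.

71.6 nmi

Leg 1 (336°, 49.2 nmi): east 49.2 sin 336° = -20.01, north 49.2 cos 336° = 44.95
Leg 2 (112°, 65.9 nmi): east 65.9 sin 112° = 61.10, north 65.9 cos 112° = -24.69
Leg 3 (287°, 73.1 nmi): east 73.1 sin 287° = -69.91, north 73.1 cos 287° = 21.37
Leg 4 (353°, 30.2 nmi): east 30.2 sin 353° = -3.68, north 30.2 cos 353° = 29.97
Net north component: 71.61 nmi.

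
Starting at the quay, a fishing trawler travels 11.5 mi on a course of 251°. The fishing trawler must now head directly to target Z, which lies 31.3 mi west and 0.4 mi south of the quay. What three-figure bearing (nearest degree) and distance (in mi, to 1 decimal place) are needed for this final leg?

Leg 1 (251°, 11.5 mi): east 11.5 sin 251° = -10.87, north 11.5 cos 251° = -3.74
Current position: (-10.87, -3.74). Target: (-31.3, -0.4). Remaining: Δeast = -20.43, Δnorth = 3.34.
Bearing = atan2(-20.43, 3.34) mod 360° = 279.30°; distance = √((-20.43)² + (3.34)²) = 20.698 mi.

279°, 20.7 mi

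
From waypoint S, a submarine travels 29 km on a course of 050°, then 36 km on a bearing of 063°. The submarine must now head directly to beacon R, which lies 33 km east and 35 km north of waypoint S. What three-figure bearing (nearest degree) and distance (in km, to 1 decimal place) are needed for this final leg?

270°, 21.3 km

Leg 1 (050°, 29 km): east 29 sin 50° = 22.22, north 29 cos 50° = 18.64
Leg 2 (063°, 36 km): east 36 sin 63° = 32.08, north 36 cos 63° = 16.34
Current position: (54.29, 34.98). Target: (33, 35). Remaining: Δeast = -21.29, Δnorth = 0.02.
Bearing = atan2(-21.29, 0.02) mod 360° = 270.04°; distance = √((-21.29)² + (0.02)²) = 21.292 km.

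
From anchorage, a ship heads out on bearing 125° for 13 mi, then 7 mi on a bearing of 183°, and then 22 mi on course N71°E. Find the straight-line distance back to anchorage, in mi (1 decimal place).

Leg 1 (125°, 13 mi): east 13 sin 125° = 10.65, north 13 cos 125° = -7.46
Leg 2 (183°, 7 mi): east 7 sin 183° = -0.37, north 7 cos 183° = -6.99
Leg 3 (N71°E, 22 mi): east 22 sin 71° = 20.80, north 22 cos 71° = 7.16
Net: 31.08 east, -7.28 north. Distance = √((31.08)² + (-7.28)²) = 31.926 mi.

31.9 mi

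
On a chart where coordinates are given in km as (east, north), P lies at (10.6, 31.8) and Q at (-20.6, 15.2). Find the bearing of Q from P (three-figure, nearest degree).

242°

Δeast = -20.6 − 10.6 = -31.20; Δnorth = 15.2 − 31.8 = -16.60.
Bearing = atan2(Δeast, Δnorth) mod 360° = 241.98° ≈ 242°.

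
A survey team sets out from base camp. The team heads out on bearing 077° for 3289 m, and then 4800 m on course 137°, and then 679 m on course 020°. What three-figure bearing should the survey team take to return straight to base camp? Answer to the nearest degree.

288°

Leg 1 (077°, 3289 m): east 3289 sin 77° = 3204.70, north 3289 cos 77° = 739.86
Leg 2 (137°, 4800 m): east 4800 sin 137° = 3273.59, north 4800 cos 137° = -3510.50
Leg 3 (020°, 679 m): east 679 sin 20° = 232.23, north 679 cos 20° = 638.05
Net displacement: 6710.53 east, -2132.58 north. Direction back to start is (-6710.53, 2132.58): bearing = atan2(-6710.53, 2132.58) mod 360° = 287.63° ≈ 288°.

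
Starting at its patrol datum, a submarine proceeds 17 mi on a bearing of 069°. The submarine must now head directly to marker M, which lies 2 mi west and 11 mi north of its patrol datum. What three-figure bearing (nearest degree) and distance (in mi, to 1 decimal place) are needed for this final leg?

285°, 18.5 mi

Leg 1 (069°, 17 mi): east 17 sin 69° = 15.87, north 17 cos 69° = 6.09
Current position: (15.87, 6.09). Target: (-2, 11). Remaining: Δeast = -17.87, Δnorth = 4.91.
Bearing = atan2(-17.87, 4.91) mod 360° = 285.36°; distance = √((-17.87)² + (4.91)²) = 18.533 mi.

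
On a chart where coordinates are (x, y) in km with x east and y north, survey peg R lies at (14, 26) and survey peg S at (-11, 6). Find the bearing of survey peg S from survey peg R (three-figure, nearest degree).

Δeast = -11 − 14 = -25.00; Δnorth = 6 − 26 = -20.00.
Bearing = atan2(Δeast, Δnorth) mod 360° = 231.34° ≈ 231°.

231°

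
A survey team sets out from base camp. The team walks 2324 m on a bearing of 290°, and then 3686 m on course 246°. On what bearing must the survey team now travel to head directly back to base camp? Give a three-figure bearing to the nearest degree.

Leg 1 (290°, 2324 m): east 2324 sin 290° = -2183.85, north 2324 cos 290° = 794.85
Leg 2 (246°, 3686 m): east 3686 sin 246° = -3367.33, north 3686 cos 246° = -1499.23
Net displacement: -5551.17 east, -704.38 north. Direction back to start is (5551.17, 704.38): bearing = atan2(5551.17, 704.38) mod 360° = 82.77° ≈ 083°.

083°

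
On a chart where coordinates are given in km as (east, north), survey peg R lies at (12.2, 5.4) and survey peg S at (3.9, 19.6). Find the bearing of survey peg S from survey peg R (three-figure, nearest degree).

Δeast = 3.9 − 12.2 = -8.30; Δnorth = 19.6 − 5.4 = 14.20.
Bearing = atan2(Δeast, Δnorth) mod 360° = 329.69° ≈ 330°.

330°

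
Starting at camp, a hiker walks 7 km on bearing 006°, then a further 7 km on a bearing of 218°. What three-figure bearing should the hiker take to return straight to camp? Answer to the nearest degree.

Leg 1 (006°, 7 km): east 7 sin 6° = 0.73, north 7 cos 6° = 6.96
Leg 2 (218°, 7 km): east 7 sin 218° = -4.31, north 7 cos 218° = -5.52
Net displacement: -3.58 east, 1.45 north. Direction back to start is (3.58, -1.45): bearing = atan2(3.58, -1.45) mod 360° = 112.00° ≈ 112°.

112°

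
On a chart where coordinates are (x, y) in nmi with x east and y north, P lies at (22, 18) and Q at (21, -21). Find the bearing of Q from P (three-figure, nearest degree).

181°

Δeast = 21 − 22 = -1.00; Δnorth = -21 − 18 = -39.00.
Bearing = atan2(Δeast, Δnorth) mod 360° = 181.47° ≈ 181°.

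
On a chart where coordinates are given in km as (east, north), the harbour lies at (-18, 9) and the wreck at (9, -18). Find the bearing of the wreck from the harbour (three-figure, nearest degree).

135°

Δeast = 9 − -18 = 27.00; Δnorth = -18 − 9 = -27.00.
Bearing = atan2(Δeast, Δnorth) mod 360° = 135.00° ≈ 135°.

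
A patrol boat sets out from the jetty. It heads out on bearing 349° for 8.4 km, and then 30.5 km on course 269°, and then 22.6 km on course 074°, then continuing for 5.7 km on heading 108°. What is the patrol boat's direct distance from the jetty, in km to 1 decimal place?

13.1 km

Leg 1 (349°, 8.4 km): east 8.4 sin 349° = -1.60, north 8.4 cos 349° = 8.25
Leg 2 (269°, 30.5 km): east 30.5 sin 269° = -30.50, north 30.5 cos 269° = -0.53
Leg 3 (074°, 22.6 km): east 22.6 sin 74° = 21.72, north 22.6 cos 74° = 6.23
Leg 4 (108°, 5.7 km): east 5.7 sin 108° = 5.42, north 5.7 cos 108° = -1.76
Net: -4.95 east, 12.18 north. Distance = √((-4.95)² + (12.18)²) = 13.150 km.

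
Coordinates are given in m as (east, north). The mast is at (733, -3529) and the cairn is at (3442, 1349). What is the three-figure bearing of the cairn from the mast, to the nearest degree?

029°

Δeast = 3442 − 733 = 2709.00; Δnorth = 1349 − -3529 = 4878.00.
Bearing = atan2(Δeast, Δnorth) mod 360° = 29.05° ≈ 029°.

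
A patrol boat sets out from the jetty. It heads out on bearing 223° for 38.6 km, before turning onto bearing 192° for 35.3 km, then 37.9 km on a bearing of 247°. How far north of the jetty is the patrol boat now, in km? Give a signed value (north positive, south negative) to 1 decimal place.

Leg 1 (223°, 38.6 km): east 38.6 sin 223° = -26.33, north 38.6 cos 223° = -28.23
Leg 2 (192°, 35.3 km): east 35.3 sin 192° = -7.34, north 35.3 cos 192° = -34.53
Leg 3 (247°, 37.9 km): east 37.9 sin 247° = -34.89, north 37.9 cos 247° = -14.81
Net north component: -77.57 km.

-77.6 km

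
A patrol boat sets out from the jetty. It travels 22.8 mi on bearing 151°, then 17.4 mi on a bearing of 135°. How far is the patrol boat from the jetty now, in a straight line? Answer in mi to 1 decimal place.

39.8 mi

Leg 1 (151°, 22.8 mi): east 22.8 sin 151° = 11.05, north 22.8 cos 151° = -19.94
Leg 2 (135°, 17.4 mi): east 17.4 sin 135° = 12.30, north 17.4 cos 135° = -12.30
Net: 23.36 east, -32.24 north. Distance = √((23.36)² + (-32.24)²) = 39.816 mi.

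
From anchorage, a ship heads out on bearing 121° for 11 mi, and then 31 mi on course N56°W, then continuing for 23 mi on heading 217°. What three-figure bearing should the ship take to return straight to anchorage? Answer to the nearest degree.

077°

Leg 1 (121°, 11 mi): east 11 sin 121° = 9.43, north 11 cos 121° = -5.67
Leg 2 (N56°W, 31 mi): east 31 sin 304° = -25.70, north 31 cos 304° = 17.33
Leg 3 (217°, 23 mi): east 23 sin 217° = -13.84, north 23 cos 217° = -18.37
Net displacement: -30.11 east, -6.70 north. Direction back to start is (30.11, 6.70): bearing = atan2(30.11, 6.70) mod 360° = 77.46° ≈ 077°.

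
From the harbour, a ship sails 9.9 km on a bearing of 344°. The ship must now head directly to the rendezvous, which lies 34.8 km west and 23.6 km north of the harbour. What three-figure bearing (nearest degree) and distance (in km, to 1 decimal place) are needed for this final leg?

Leg 1 (344°, 9.9 km): east 9.9 sin 344° = -2.73, north 9.9 cos 344° = 9.52
Current position: (-2.73, 9.52). Target: (-34.8, 23.6). Remaining: Δeast = -32.07, Δnorth = 14.08.
Bearing = atan2(-32.07, 14.08) mod 360° = 293.71°; distance = √((-32.07)² + (14.08)²) = 35.027 km.

294°, 35.0 km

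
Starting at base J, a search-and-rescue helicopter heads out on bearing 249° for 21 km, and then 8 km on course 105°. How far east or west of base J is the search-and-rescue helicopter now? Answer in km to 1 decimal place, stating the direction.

Leg 1 (249°, 21 km): east 21 sin 249° = -19.61, north 21 cos 249° = -7.53
Leg 2 (105°, 8 km): east 8 sin 105° = 7.73, north 8 cos 105° = -2.07
Net east component: -11.88 km.

11.9 km west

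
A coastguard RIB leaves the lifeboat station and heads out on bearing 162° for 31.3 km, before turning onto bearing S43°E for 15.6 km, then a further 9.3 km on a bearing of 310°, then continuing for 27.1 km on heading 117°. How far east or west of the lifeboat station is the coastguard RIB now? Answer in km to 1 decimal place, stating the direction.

Leg 1 (162°, 31.3 km): east 31.3 sin 162° = 9.67, north 31.3 cos 162° = -29.77
Leg 2 (S43°E, 15.6 km): east 15.6 sin 137° = 10.64, north 15.6 cos 137° = -11.41
Leg 3 (310°, 9.3 km): east 9.3 sin 310° = -7.12, north 9.3 cos 310° = 5.98
Leg 4 (117°, 27.1 km): east 27.1 sin 117° = 24.15, north 27.1 cos 117° = -12.30
Net east component: 37.33 km.

37.3 km east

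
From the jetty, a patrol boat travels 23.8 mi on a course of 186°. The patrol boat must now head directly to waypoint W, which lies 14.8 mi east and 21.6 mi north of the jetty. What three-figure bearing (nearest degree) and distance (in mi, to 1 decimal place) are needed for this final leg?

Leg 1 (186°, 23.8 mi): east 23.8 sin 186° = -2.49, north 23.8 cos 186° = -23.67
Current position: (-2.49, -23.67). Target: (14.8, 21.6). Remaining: Δeast = 17.29, Δnorth = 45.27.
Bearing = atan2(17.29, 45.27) mod 360° = 20.90°; distance = √((17.29)² + (45.27)²) = 48.458 mi.

021°, 48.5 mi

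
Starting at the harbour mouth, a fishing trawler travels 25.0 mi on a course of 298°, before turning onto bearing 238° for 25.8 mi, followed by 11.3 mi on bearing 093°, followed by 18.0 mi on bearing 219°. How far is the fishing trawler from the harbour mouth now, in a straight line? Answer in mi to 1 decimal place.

47.0 mi

Leg 1 (298°, 25.0 mi): east 25.0 sin 298° = -22.07, north 25.0 cos 298° = 11.74
Leg 2 (238°, 25.8 mi): east 25.8 sin 238° = -21.88, north 25.8 cos 238° = -13.67
Leg 3 (093°, 11.3 mi): east 11.3 sin 93° = 11.28, north 11.3 cos 93° = -0.59
Leg 4 (219°, 18.0 mi): east 18.0 sin 219° = -11.33, north 18.0 cos 219° = -13.99
Net: -44.00 east, -16.52 north. Distance = √((-44.00)² + (-16.52)²) = 46.994 mi.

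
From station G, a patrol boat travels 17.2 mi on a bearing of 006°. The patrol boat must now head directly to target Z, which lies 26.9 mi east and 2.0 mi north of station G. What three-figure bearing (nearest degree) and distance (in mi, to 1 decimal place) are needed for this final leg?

Leg 1 (006°, 17.2 mi): east 17.2 sin 6° = 1.80, north 17.2 cos 6° = 17.11
Current position: (1.80, 17.11). Target: (26.9, 2.0). Remaining: Δeast = 25.10, Δnorth = -15.11.
Bearing = atan2(25.10, -15.11) mod 360° = 121.04°; distance = √((25.10)² + (-15.11)²) = 29.297 mi.

121°, 29.3 mi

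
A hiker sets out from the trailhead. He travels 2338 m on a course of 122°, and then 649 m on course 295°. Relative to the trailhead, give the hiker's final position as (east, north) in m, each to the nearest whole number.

(1395, -965)

Leg 1 (122°, 2338 m): east 2338 sin 122° = 1982.74, north 2338 cos 122° = -1238.95
Leg 2 (295°, 649 m): east 649 sin 295° = -588.19, north 649 cos 295° = 274.28
Summing: 1394.54 m east, -964.67 m north → (1395, -965).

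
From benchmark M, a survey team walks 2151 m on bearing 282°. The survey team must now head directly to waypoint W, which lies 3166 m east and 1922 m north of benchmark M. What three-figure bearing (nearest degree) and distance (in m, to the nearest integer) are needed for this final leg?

Leg 1 (282°, 2151 m): east 2151 sin 282° = -2104.00, north 2151 cos 282° = 447.22
Current position: (-2104.00, 447.22). Target: (3166, 1922). Remaining: Δeast = 5270.00, Δnorth = 1474.78.
Bearing = atan2(5270.00, 1474.78) mod 360° = 74.37°; distance = √((5270.00)² + (1474.78)²) = 5472.461 m.

074°, 5472 m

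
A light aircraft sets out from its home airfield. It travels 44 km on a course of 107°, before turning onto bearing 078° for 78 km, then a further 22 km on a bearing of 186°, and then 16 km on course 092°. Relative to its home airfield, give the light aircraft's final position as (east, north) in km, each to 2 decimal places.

(132.06, -19.09)

Leg 1 (107°, 44 km): east 44 sin 107° = 42.08, north 44 cos 107° = -12.86
Leg 2 (078°, 78 km): east 78 sin 78° = 76.30, north 78 cos 78° = 16.22
Leg 3 (186°, 22 km): east 22 sin 186° = -2.30, north 22 cos 186° = -21.88
Leg 4 (092°, 16 km): east 16 sin 92° = 15.99, north 16 cos 92° = -0.56
Summing: 132.06 km east, -19.09 km north → (132.06, -19.09).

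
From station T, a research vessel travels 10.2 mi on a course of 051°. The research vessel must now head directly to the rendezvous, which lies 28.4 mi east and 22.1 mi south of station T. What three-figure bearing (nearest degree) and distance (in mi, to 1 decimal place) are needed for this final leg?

Leg 1 (051°, 10.2 mi): east 10.2 sin 51° = 7.93, north 10.2 cos 51° = 6.42
Current position: (7.93, 6.42). Target: (28.4, -22.1). Remaining: Δeast = 20.47, Δnorth = -28.52.
Bearing = atan2(20.47, -28.52) mod 360° = 144.33°; distance = √((20.47)² + (-28.52)²) = 35.107 mi.

144°, 35.1 mi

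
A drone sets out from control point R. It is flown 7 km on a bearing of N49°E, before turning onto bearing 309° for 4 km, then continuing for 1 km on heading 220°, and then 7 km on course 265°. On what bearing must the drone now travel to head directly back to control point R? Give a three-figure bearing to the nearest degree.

Leg 1 (N49°E, 7 km): east 7 sin 49° = 5.28, north 7 cos 49° = 4.59
Leg 2 (309°, 4 km): east 4 sin 309° = -3.11, north 4 cos 309° = 2.52
Leg 3 (220°, 1 km): east 1 sin 220° = -0.64, north 1 cos 220° = -0.77
Leg 4 (265°, 7 km): east 7 sin 265° = -6.97, north 7 cos 265° = -0.61
Net displacement: -5.44 east, 5.73 north. Direction back to start is (5.44, -5.73): bearing = atan2(5.44, -5.73) mod 360° = 136.50° ≈ 136°.

136°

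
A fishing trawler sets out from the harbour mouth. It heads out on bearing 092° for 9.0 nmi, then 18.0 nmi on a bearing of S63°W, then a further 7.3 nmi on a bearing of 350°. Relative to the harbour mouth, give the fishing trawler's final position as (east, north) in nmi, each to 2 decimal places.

(-8.31, -1.30)

Leg 1 (092°, 9.0 nmi): east 9.0 sin 92° = 8.99, north 9.0 cos 92° = -0.31
Leg 2 (S63°W, 18.0 nmi): east 18.0 sin 243° = -16.04, north 18.0 cos 243° = -8.17
Leg 3 (350°, 7.3 nmi): east 7.3 sin 350° = -1.27, north 7.3 cos 350° = 7.19
Summing: -8.31 nmi east, -1.30 nmi north → (-8.31, -1.30).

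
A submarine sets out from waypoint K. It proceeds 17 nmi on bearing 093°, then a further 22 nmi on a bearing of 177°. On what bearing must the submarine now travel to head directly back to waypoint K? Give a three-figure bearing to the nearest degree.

Leg 1 (093°, 17 nmi): east 17 sin 93° = 16.98, north 17 cos 93° = -0.89
Leg 2 (177°, 22 nmi): east 22 sin 177° = 1.15, north 22 cos 177° = -21.97
Net displacement: 18.13 east, -22.86 north. Direction back to start is (-18.13, 22.86): bearing = atan2(-18.13, 22.86) mod 360° = 321.58° ≈ 322°.

322°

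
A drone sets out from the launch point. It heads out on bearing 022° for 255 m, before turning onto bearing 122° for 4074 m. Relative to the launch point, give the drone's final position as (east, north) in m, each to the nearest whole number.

(3550, -1922)

Leg 1 (022°, 255 m): east 255 sin 22° = 95.52, north 255 cos 22° = 236.43
Leg 2 (122°, 4074 m): east 4074 sin 122° = 3454.95, north 4074 cos 122° = -2158.89
Summing: 3550.47 m east, -1922.46 m north → (3550, -1922).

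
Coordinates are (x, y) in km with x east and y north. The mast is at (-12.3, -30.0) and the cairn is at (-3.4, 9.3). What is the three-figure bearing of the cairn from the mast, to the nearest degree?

Δeast = -3.4 − -12.3 = 8.90; Δnorth = 9.3 − -30.0 = 39.30.
Bearing = atan2(Δeast, Δnorth) mod 360° = 12.76° ≈ 013°.

013°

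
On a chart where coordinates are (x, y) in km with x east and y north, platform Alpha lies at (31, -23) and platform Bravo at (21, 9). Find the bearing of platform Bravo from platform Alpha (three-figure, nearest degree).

Δeast = 21 − 31 = -10.00; Δnorth = 9 − -23 = 32.00.
Bearing = atan2(Δeast, Δnorth) mod 360° = 342.65° ≈ 343°.

343°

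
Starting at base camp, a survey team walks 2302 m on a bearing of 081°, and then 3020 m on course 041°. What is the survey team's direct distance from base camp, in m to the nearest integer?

5007 m

Leg 1 (081°, 2302 m): east 2302 sin 81° = 2273.66, north 2302 cos 81° = 360.11
Leg 2 (041°, 3020 m): east 3020 sin 41° = 1981.30, north 3020 cos 41° = 2279.22
Net: 4254.96 east, 2639.34 north. Distance = √((4254.96)² + (2639.34)²) = 5007.070 m.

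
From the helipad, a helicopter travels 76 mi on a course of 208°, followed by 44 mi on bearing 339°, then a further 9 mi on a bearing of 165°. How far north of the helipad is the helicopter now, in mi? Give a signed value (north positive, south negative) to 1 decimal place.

-34.7 mi

Leg 1 (208°, 76 mi): east 76 sin 208° = -35.68, north 76 cos 208° = -67.10
Leg 2 (339°, 44 mi): east 44 sin 339° = -15.77, north 44 cos 339° = 41.08
Leg 3 (165°, 9 mi): east 9 sin 165° = 2.33, north 9 cos 165° = -8.69
Net north component: -34.72 mi.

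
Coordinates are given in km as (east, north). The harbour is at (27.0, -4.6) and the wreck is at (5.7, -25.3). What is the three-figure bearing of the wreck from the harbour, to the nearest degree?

226°

Δeast = 5.7 − 27.0 = -21.30; Δnorth = -25.3 − -4.6 = -20.70.
Bearing = atan2(Δeast, Δnorth) mod 360° = 225.82° ≈ 226°.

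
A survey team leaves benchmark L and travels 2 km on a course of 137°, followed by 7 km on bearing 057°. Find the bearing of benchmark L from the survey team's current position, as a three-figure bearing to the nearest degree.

Leg 1 (137°, 2 km): east 2 sin 137° = 1.36, north 2 cos 137° = -1.46
Leg 2 (057°, 7 km): east 7 sin 57° = 5.87, north 7 cos 57° = 3.81
Net displacement: 7.23 east, 2.35 north. Direction back to start is (-7.23, -2.35): bearing = atan2(-7.23, -2.35) mod 360° = 252.01° ≈ 252°.

252°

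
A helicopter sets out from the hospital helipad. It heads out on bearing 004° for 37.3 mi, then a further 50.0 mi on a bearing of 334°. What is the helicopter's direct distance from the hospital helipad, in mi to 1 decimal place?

Leg 1 (004°, 37.3 mi): east 37.3 sin 4° = 2.60, north 37.3 cos 4° = 37.21
Leg 2 (334°, 50.0 mi): east 50.0 sin 334° = -21.92, north 50.0 cos 334° = 44.94
Net: -19.32 east, 82.15 north. Distance = √((-19.32)² + (82.15)²) = 84.389 mi.

84.4 mi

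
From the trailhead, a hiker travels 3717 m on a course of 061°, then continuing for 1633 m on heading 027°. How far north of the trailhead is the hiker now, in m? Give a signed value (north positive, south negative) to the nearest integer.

Leg 1 (061°, 3717 m): east 3717 sin 61° = 3250.96, north 3717 cos 61° = 1802.04
Leg 2 (027°, 1633 m): east 1633 sin 27° = 741.37, north 1633 cos 27° = 1455.01
Net north component: 3257.05 m.

3257 m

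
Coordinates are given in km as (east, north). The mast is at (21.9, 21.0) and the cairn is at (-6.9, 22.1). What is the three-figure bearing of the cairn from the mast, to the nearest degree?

Δeast = -6.9 − 21.9 = -28.80; Δnorth = 22.1 − 21.0 = 1.10.
Bearing = atan2(Δeast, Δnorth) mod 360° = 272.19° ≈ 272°.

272°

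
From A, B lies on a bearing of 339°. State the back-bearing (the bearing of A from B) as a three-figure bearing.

Back-bearing = 339° − 180° = 159°.

159°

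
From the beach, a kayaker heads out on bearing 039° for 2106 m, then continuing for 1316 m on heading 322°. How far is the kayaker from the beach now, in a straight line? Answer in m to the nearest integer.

2723 m

Leg 1 (039°, 2106 m): east 2106 sin 39° = 1325.35, north 2106 cos 39° = 1636.67
Leg 2 (322°, 1316 m): east 1316 sin 322° = -810.21, north 1316 cos 322° = 1037.02
Net: 515.14 east, 2673.69 north. Distance = √((515.14)² + (2673.69)²) = 2722.865 m.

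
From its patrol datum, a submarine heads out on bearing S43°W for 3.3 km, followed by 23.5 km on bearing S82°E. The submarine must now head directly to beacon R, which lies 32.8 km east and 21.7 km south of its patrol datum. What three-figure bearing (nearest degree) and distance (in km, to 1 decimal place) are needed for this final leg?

144°, 19.9 km

Leg 1 (S43°W, 3.3 km): east 3.3 sin 223° = -2.25, north 3.3 cos 223° = -2.41
Leg 2 (S82°E, 23.5 km): east 23.5 sin 98° = 23.27, north 23.5 cos 98° = -3.27
Current position: (21.02, -5.68). Target: (32.8, -21.7). Remaining: Δeast = 11.78, Δnorth = -16.02.
Bearing = atan2(11.78, -16.02) mod 360° = 143.67°; distance = √((11.78)² + (-16.02)²) = 19.881 km.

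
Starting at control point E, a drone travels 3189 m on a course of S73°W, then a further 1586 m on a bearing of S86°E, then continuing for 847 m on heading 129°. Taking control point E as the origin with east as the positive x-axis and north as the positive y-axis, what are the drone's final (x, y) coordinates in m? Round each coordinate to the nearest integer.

Leg 1 (S73°W, 3189 m): east 3189 sin 253° = -3049.66, north 3189 cos 253° = -932.37
Leg 2 (S86°E, 1586 m): east 1586 sin 94° = 1582.14, north 1586 cos 94° = -110.63
Leg 3 (129°, 847 m): east 847 sin 129° = 658.24, north 847 cos 129° = -533.03
Summing: -809.28 m east, -1576.04 m north → (-809, -1576).

(-809, -1576)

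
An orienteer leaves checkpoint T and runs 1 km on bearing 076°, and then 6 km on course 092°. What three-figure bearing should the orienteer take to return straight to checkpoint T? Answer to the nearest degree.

270°

Leg 1 (076°, 1 km): east 1 sin 76° = 0.97, north 1 cos 76° = 0.24
Leg 2 (092°, 6 km): east 6 sin 92° = 6.00, north 6 cos 92° = -0.21
Net displacement: 6.97 east, 0.03 north. Direction back to start is (-6.97, -0.03): bearing = atan2(-6.97, -0.03) mod 360° = 269.73° ≈ 270°.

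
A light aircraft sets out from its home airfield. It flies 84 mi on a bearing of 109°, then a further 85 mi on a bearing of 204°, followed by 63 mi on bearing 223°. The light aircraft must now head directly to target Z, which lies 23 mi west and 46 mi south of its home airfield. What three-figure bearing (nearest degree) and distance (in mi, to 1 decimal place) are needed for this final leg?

Leg 1 (109°, 84 mi): east 84 sin 109° = 79.42, north 84 cos 109° = -27.35
Leg 2 (204°, 85 mi): east 85 sin 204° = -34.57, north 85 cos 204° = -77.65
Leg 3 (223°, 63 mi): east 63 sin 223° = -42.97, north 63 cos 223° = -46.08
Current position: (1.89, -151.07). Target: (-23, -46). Remaining: Δeast = -24.89, Δnorth = 105.07.
Bearing = atan2(-24.89, 105.07) mod 360° = 346.68°; distance = √((-24.89)² + (105.07)²) = 107.981 mi.

347°, 108.0 mi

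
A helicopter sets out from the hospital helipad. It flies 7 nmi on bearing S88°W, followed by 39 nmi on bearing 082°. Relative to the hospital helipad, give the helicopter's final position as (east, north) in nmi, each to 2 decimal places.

(31.62, 5.18)

Leg 1 (S88°W, 7 nmi): east 7 sin 268° = -7.00, north 7 cos 268° = -0.24
Leg 2 (082°, 39 nmi): east 39 sin 82° = 38.62, north 39 cos 82° = 5.43
Summing: 31.62 nmi east, 5.18 nmi north → (31.62, 5.18).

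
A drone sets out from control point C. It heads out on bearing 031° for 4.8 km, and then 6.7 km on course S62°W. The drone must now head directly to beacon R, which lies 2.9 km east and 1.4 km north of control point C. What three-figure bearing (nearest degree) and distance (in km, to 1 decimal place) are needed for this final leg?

Leg 1 (031°, 4.8 km): east 4.8 sin 31° = 2.47, north 4.8 cos 31° = 4.11
Leg 2 (S62°W, 6.7 km): east 6.7 sin 242° = -5.92, north 6.7 cos 242° = -3.15
Current position: (-3.44, 0.97). Target: (2.9, 1.4). Remaining: Δeast = 6.34, Δnorth = 0.43.
Bearing = atan2(6.34, 0.43) mod 360° = 86.11°; distance = √((6.34)² + (0.43)²) = 6.358 km.

086°, 6.4 km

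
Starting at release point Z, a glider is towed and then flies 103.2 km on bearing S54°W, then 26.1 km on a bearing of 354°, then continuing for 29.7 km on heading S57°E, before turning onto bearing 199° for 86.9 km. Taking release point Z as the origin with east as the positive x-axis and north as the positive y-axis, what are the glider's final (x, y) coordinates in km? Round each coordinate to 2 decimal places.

Leg 1 (S54°W, 103.2 km): east 103.2 sin 234° = -83.49, north 103.2 cos 234° = -60.66
Leg 2 (354°, 26.1 km): east 26.1 sin 354° = -2.73, north 26.1 cos 354° = 25.96
Leg 3 (S57°E, 29.7 km): east 29.7 sin 123° = 24.91, north 29.7 cos 123° = -16.18
Leg 4 (199°, 86.9 km): east 86.9 sin 199° = -28.29, north 86.9 cos 199° = -82.17
Summing: -89.60 km east, -133.04 km north → (-89.60, -133.04).

(-89.60, -133.04)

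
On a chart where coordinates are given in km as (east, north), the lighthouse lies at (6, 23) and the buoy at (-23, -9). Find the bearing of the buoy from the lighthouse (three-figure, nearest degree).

Δeast = -23 − 6 = -29.00; Δnorth = -9 − 23 = -32.00.
Bearing = atan2(Δeast, Δnorth) mod 360° = 222.18° ≈ 222°.

222°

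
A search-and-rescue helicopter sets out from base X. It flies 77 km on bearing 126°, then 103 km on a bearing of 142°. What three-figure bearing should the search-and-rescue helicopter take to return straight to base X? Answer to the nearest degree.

Leg 1 (126°, 77 km): east 77 sin 126° = 62.29, north 77 cos 126° = -45.26
Leg 2 (142°, 103 km): east 103 sin 142° = 63.41, north 103 cos 142° = -81.17
Net displacement: 125.71 east, -126.42 north. Direction back to start is (-125.71, 126.42): bearing = atan2(-125.71, 126.42) mod 360° = 315.16° ≈ 315°.

315°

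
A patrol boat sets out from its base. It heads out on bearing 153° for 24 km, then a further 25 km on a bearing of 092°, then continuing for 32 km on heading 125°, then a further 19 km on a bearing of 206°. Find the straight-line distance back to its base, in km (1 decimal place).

Leg 1 (153°, 24 km): east 24 sin 153° = 10.90, north 24 cos 153° = -21.38
Leg 2 (092°, 25 km): east 25 sin 92° = 24.98, north 25 cos 92° = -0.87
Leg 3 (125°, 32 km): east 32 sin 125° = 26.21, north 32 cos 125° = -18.35
Leg 4 (206°, 19 km): east 19 sin 206° = -8.33, north 19 cos 206° = -17.08
Net: 53.76 east, -57.69 north. Distance = √((53.76)² + (-57.69)²) = 78.858 km.

78.9 km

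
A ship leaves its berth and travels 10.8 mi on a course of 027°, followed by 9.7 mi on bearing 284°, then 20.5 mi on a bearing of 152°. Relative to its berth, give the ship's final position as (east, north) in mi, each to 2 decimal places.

(5.12, -6.13)

Leg 1 (027°, 10.8 mi): east 10.8 sin 27° = 4.90, north 10.8 cos 27° = 9.62
Leg 2 (284°, 9.7 mi): east 9.7 sin 284° = -9.41, north 9.7 cos 284° = 2.35
Leg 3 (152°, 20.5 mi): east 20.5 sin 152° = 9.62, north 20.5 cos 152° = -18.10
Summing: 5.12 mi east, -6.13 mi north → (5.12, -6.13).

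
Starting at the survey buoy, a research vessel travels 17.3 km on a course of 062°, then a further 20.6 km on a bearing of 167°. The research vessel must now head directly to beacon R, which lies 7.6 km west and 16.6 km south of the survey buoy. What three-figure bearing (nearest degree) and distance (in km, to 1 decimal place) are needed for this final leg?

Leg 1 (062°, 17.3 km): east 17.3 sin 62° = 15.27, north 17.3 cos 62° = 8.12
Leg 2 (167°, 20.6 km): east 20.6 sin 167° = 4.63, north 20.6 cos 167° = -20.07
Current position: (19.91, -11.95). Target: (-7.6, -16.6). Remaining: Δeast = -27.51, Δnorth = -4.65.
Bearing = atan2(-27.51, -4.65) mod 360° = 260.41°; distance = √((-27.51)² + (-4.65)²) = 27.899 km.

260°, 27.9 km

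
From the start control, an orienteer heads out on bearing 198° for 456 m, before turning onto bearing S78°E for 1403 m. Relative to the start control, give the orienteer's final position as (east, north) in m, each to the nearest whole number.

Leg 1 (198°, 456 m): east 456 sin 198° = -140.91, north 456 cos 198° = -433.68
Leg 2 (S78°E, 1403 m): east 1403 sin 102° = 1372.34, north 1403 cos 102° = -291.70
Summing: 1231.43 m east, -725.38 m north → (1231, -725).

(1231, -725)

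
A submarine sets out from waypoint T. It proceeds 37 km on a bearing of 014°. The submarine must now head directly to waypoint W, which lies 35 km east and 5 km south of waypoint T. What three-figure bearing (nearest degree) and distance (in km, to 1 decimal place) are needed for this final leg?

Leg 1 (014°, 37 km): east 37 sin 14° = 8.95, north 37 cos 14° = 35.90
Current position: (8.95, 35.90). Target: (35, -5). Remaining: Δeast = 26.05, Δnorth = -40.90.
Bearing = atan2(26.05, -40.90) mod 360° = 147.51°; distance = √((26.05)² + (-40.90)²) = 48.492 km.

148°, 48.5 km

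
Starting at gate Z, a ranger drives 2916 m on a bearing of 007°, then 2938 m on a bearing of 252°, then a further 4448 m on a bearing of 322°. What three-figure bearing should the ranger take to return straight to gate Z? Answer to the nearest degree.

137°

Leg 1 (007°, 2916 m): east 2916 sin 7° = 355.37, north 2916 cos 7° = 2894.26
Leg 2 (252°, 2938 m): east 2938 sin 252° = -2794.20, north 2938 cos 252° = -907.89
Leg 3 (322°, 4448 m): east 4448 sin 322° = -2738.46, north 4448 cos 322° = 3505.07
Net displacement: -5177.30 east, 5491.44 north. Direction back to start is (5177.30, -5491.44): bearing = atan2(5177.30, -5491.44) mod 360° = 136.69° ≈ 137°.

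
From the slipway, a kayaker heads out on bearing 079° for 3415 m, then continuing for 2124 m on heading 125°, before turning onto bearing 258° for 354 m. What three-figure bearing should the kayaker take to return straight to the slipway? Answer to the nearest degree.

278°

Leg 1 (079°, 3415 m): east 3415 sin 79° = 3352.26, north 3415 cos 79° = 651.61
Leg 2 (125°, 2124 m): east 2124 sin 125° = 1739.88, north 2124 cos 125° = -1218.28
Leg 3 (258°, 354 m): east 354 sin 258° = -346.26, north 354 cos 258° = -73.60
Net displacement: 4745.87 east, -640.26 north. Direction back to start is (-4745.87, 640.26): bearing = atan2(-4745.87, 640.26) mod 360° = 277.68° ≈ 278°.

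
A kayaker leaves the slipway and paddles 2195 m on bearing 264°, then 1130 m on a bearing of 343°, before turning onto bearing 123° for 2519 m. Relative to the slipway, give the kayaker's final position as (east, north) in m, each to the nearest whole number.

Leg 1 (264°, 2195 m): east 2195 sin 264° = -2182.98, north 2195 cos 264° = -229.44
Leg 2 (343°, 1130 m): east 1130 sin 343° = -330.38, north 1130 cos 343° = 1080.62
Leg 3 (123°, 2519 m): east 2519 sin 123° = 2112.61, north 2519 cos 123° = -1371.95
Summing: -400.74 m east, -520.76 m north → (-401, -521).

(-401, -521)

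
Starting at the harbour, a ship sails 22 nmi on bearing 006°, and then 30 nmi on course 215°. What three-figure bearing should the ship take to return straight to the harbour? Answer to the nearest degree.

080°

Leg 1 (006°, 22 nmi): east 22 sin 6° = 2.30, north 22 cos 6° = 21.88
Leg 2 (215°, 30 nmi): east 30 sin 215° = -17.21, north 30 cos 215° = -24.57
Net displacement: -14.91 east, -2.70 north. Direction back to start is (14.91, 2.70): bearing = atan2(14.91, 2.70) mod 360° = 79.75° ≈ 080°.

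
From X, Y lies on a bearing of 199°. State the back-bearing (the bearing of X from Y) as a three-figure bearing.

Back-bearing = 199° − 180° = 019°.

019°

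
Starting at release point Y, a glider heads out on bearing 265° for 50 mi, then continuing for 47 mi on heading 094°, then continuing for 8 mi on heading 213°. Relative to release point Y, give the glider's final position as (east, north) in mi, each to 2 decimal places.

Leg 1 (265°, 50 mi): east 50 sin 265° = -49.81, north 50 cos 265° = -4.36
Leg 2 (094°, 47 mi): east 47 sin 94° = 46.89, north 47 cos 94° = -3.28
Leg 3 (213°, 8 mi): east 8 sin 213° = -4.36, north 8 cos 213° = -6.71
Summing: -7.28 mi east, -14.35 mi north → (-7.28, -14.35).

(-7.28, -14.35)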